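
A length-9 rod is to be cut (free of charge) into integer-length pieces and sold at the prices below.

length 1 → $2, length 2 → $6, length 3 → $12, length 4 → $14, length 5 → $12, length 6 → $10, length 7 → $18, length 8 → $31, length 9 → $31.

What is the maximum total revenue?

Let r[k] be the best obtainable value from length k. For each k, try every first piece i and keep the best of price[i] + r[k−i].
r[1] = 2
r[2] = 6
r[3] = 12
r[4] = 14  (first piece 1, then r[3]=12)
r[5] = 18  (first piece 2, then r[3]=12)
r[6] = 24  (first piece 3, then r[3]=12)
r[7] = 26  (first piece 1, then r[6]=24)
r[8] = 31
r[9] = 36  (first piece 3, then r[6]=24)
One optimal cutting: 3 + 3 + 3 → $12 + $12 + $12 = $36.

36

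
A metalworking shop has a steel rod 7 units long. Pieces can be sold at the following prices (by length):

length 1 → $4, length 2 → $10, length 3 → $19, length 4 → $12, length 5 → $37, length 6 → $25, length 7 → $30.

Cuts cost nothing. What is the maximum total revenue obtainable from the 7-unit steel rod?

Let best[k] be the best obtainable value from length k. For each k, try every first piece i and keep the best of price[i] + best[k−i].
best[1] = 4
best[2] = max(4+4, 10+0) = 10
best[3] = max(4+10, 10+4, 19+0) = 19
best[4] = max(4+19, 10+10, 19+4, 12+0) = 23
best[5] = max(4+23, 10+19, 19+10, 12+4, 37+0) = 37
best[6] = max(4+37, 10+23, 19+19, 12+10, 37+4, 25+0) = 41
best[7] = max(4+41, 10+37, 19+23, …, 25+4, 30+0) = 47
One optimal cutting: 5 + 2 → $37 + $10 = $47.

47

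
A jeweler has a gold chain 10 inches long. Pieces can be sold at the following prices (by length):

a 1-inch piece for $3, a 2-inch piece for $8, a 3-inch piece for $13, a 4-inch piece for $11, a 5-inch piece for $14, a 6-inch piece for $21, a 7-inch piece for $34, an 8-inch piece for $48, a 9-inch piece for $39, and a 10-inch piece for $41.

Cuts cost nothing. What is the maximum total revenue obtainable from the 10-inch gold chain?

56

Build R[k] bottom-up: R[k] = max over allowed piece i of (p[i] + R[k−i]).
R[1] = 3
R[2] = max(3+3, 8+0) = 8
R[3] = max(3+8, 8+3, 13+0) = 13
R[4] = max(3+13, 8+8, 13+3, 11+0) = 16
R[5] = max(3+16, 8+13, 13+8, 11+3, 14+0) = 21
R[6] = max(3+21, 8+16, 13+13, 11+8, 14+3, 21+0) = 26
R[7] = max(3+26, 8+21, 13+16, …, 21+3, 34+0) = 34
R[8] = max(3+34, 8+26, 13+21, …, 34+3, 48+0) = 48
R[9] = max(3+48, 8+34, 13+26, …, 48+3, 39+0) = 51
R[10] = max(3+51, 8+48, 13+34, …, 39+3, 41+0) = 56
One optimal cutting: 8 + 2 → $48 + $8 = $56.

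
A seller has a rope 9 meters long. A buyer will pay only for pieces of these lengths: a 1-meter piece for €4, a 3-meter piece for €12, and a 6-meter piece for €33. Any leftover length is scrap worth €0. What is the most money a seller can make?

Let f[k] be the best obtainable value from length k. For each k, try every first piece i and keep the best of price[i] + f[k−i].
f[1] = 4
f[2] = 8  (first piece 1, then f[1]=4)
f[3] = max(4+8, 12+0) = 12
f[4] = max(4+12, 12+4) = 16
f[5] = max(4+16, 12+8) = 20
f[6] = max(4+20, 12+12, 33+0) = 33
f[7] = max(4+33, 12+16, 33+4) = 37
f[8] = max(4+37, 12+20, 33+8) = 41
f[9] = max(4+41, 12+33, 33+12) = 45
One optimal cutting: 6 + 1 + 1 + 1 → €45.

45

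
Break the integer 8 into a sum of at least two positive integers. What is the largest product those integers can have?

Define m[k] = max over 1≤i<k of i · max(k−i, m[k−i]); the inner max lets the remainder stay uncut if that's better.
m[2] = 1·max(1,0) = 1·1 = 1
m[3] = 1·max(2,1) = 1·2 = 2
m[4] = 2·max(2,1) = 2·2 = 4
m[5] = 2·max(3,2) = 2·3 = 6
m[6] = 3·max(3,2) = 3·3 = 9
m[7] = 2·max(5,6) = 2·6 = 12
m[8] = 2·max(6,9) = 2·9 = 18
One optimal split: 3 + 3 + 2; product 3·3·2 = 18.

18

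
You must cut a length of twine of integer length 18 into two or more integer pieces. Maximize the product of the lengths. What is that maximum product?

Fill P[k] for k=2..18: at each k try every first piece i and multiply by the better of (k−i) uncut or P[k−i].
P[2] = 1·max(1,0) = 1·1 = 1
P[3] = 1·max(2,1) = 1·2 = 2
P[4] = 2·max(2,1) = 2·2 = 4
P[5] = 2·max(3,2) = 2·3 = 6
P[6] = 3·max(3,2) = 3·3 = 9
P[7] = 2·max(5,6) = 2·6 = 12
P[8] = 2·max(6,9) = 2·9 = 18
P[9] = 3·max(6,9) = 3·9 = 27
P[10] = 2·max(8,18) = 2·18 = 36
P[11] = 2·max(9,27) = 2·27 = 54
P[12] = 3·max(9,27) = 3·27 = 81
P[13] = 2·max(11,54) = 2·54 = 108
P[14] = 2·max(12,81) = 2·81 = 162
P[15] = 3·max(12,81) = 3·81 = 243
P[16] = 2·max(14,162) = 2·162 = 324
P[17] = 2·max(15,243) = 2·243 = 486
P[18] = 3·max(15,243) = 3·243 = 729
One optimal split: 3 + 3 + 3 + 3 + 3 + 3; product 3·3·3·3·3·3 = 729.

729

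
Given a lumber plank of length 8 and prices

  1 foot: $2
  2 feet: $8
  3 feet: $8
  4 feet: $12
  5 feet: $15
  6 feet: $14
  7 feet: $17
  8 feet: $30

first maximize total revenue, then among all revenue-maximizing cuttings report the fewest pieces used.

4

Let r[k] be the best obtainable value from length k. For each k, try every first piece i and keep the best of price[i] + r[k−i].
r[1] = 2
r[2] = max(2+2, 8+0) = 8
r[3] = max(2+8, 8+2, 8+0) = 10
r[4] = max(2+10, 8+8, 8+2, 12+0) = 16
r[5] = max(2+16, 8+10, 8+8, 12+2, 15+0) = 18
r[6] = max(2+18, 8+16, 8+10, 12+8, 15+2, 14+0) = 24
r[7] = max(2+24, 8+18, 8+16, …, 14+2, 17+0) = 26
r[8] = max(2+26, 8+24, 8+18, …, 17+2, 30+0) = 32
Maximum revenue is $32.
Now minimize piece count subject to staying optimal: for each k, pieces[k] = 1 + min over i with p[i]+r[k−i]=r[k] of pieces[k−i].
pieces[5] = 3
pieces[6] = 3
pieces[7] = 4
pieces[8] = 4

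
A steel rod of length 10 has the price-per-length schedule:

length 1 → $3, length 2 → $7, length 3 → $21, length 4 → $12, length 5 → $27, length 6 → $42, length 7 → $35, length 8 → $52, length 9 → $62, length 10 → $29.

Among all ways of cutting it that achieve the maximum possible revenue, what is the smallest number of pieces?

Build r[k] bottom-up: r[k] = max over allowed piece i of (p[i] + r[k−i]).
r[1] = 3
r[2] = 7
r[3] = 21
r[4] = 24  (first piece 1, then r[3]=21)
r[5] = 28  (first piece 2, then r[3]=21)
r[6] = 42  (first piece 3, then r[3]=21)
r[7] = 45  (first piece 1, then r[6]=42)
r[8] = 52
r[9] = 63  (first piece 3, then r[6]=42)
r[10] = 66  (first piece 1, then r[9]=63)
Maximum revenue is $66.
Now minimize piece count subject to staying optimal: for each k, pieces[k] = 1 + min over i with p[i]+r[k−i]=r[k] of pieces[k−i].
pieces[7] = 2
pieces[8] = 1
pieces[9] = 2
pieces[10] = 3

3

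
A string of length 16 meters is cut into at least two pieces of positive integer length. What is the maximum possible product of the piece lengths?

Fill f[k] for k=2..16: at each k try every first piece i and multiply by the better of (k−i) uncut or f[k−i].
f[2] = 1×max(1,0) = 1×1 = 1
f[3] = max(1×2, 2×1) = 2
f[4] = max(1×3, 2×2, 3×1) = 4
f[5] = max(1×4, 2×3, 3×2, 4×1) = 6
f[6] = max(1×6, 2×4, 3×3, 4×2, 5×1) = 9
f[7] = max(1×9, 2×6, 3×4, 4×3, 5×2, 6×1) = 12
f[8] = max(1×12, 2×9, 3×6, …, 6×2, 7×1) = 18
f[9] = max(1×18, 2×12, 3×9, …, 7×2, 8×1) = 27
f[10] = max(1×27, 2×18, 3×12, …, 8×2, 9×1) = 36
f[11] = max(1×36, 2×27, 3×18, …, 9×2, 10×1) = 54
f[12] = max(1×54, 2×36, 3×27, …, 10×2, 11×1) = 81
f[13] = max(1×81, 2×54, 3×36, …, 11×2, 12×1) = 108
f[14] = max(1×108, 2×81, 3×54, …, 12×2, 13×1) = 162
f[15] = max(1×162, 2×108, 3×81, …, 13×2, 14×1) = 243
f[16] = max(1×243, 2×162, 3×108, …, 14×2, 15×1) = 324
One optimal split: 3 + 3 + 3 + 3 + 2 + 2; product 3×3×3×3×2×2 = 324.

324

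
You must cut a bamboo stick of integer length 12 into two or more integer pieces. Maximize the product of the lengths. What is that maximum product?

Define f[k] = max over 1≤i<k of i · max(k−i, f[k−i]); the inner max lets the remainder stay uncut if that's better.
f[2] = 1*max(1,0) = 1*1 = 1
f[3] = max(1*2, 2*1) = 2
f[4] = max(1*3, 2*2, 3*1) = 4
f[5] = max(1*4, 2*3, 3*2, 4*1) = 6
f[6] = max(1*6, 2*4, 3*3, 4*2, 5*1) = 9
f[7] = max(1*9, 2*6, 3*4, 4*3, 5*2, 6*1) = 12
f[8] = max(1*12, 2*9, 3*6, …, 6*2, 7*1) = 18
f[9] = max(1*18, 2*12, 3*9, …, 7*2, 8*1) = 27
f[10] = max(1*27, 2*18, 3*12, …, 8*2, 9*1) = 36
f[11] = max(1*36, 2*27, 3*18, …, 9*2, 10*1) = 54
f[12] = max(1*54, 2*36, 3*27, …, 10*2, 11*1) = 81
One optimal split: 3 + 3 + 3 + 3; product 3*3*3*3 = 81.

81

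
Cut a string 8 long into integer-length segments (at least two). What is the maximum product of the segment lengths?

Fill prod[k] for k=2..8: at each k try every first piece i and multiply by the better of (k−i) uncut or prod[k−i].
prod[2] = 1×max(1,0) = 1×1 = 1
prod[3] = 1×max(2,1) = 1×2 = 2
prod[4] = 2×max(2,1) = 2×2 = 4
prod[5] = 2×max(3,2) = 2×3 = 6
prod[6] = 3×max(3,2) = 3×3 = 9
prod[7] = 2×max(5,6) = 2×6 = 12
prod[8] = 2×max(6,9) = 2×9 = 18
One optimal split: 3 + 3 + 2; product 3×3×2 = 18.

18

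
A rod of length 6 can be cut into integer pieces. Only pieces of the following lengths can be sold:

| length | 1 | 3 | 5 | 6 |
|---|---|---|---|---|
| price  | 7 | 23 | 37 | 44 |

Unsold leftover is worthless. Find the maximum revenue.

46

Consider every possible first cut. r[k] is the best of p[i]+r[k−i] over all sellable i≤k.
r[1] = 7
r[2] = 14  (first piece 1, then r[1]=7)
r[3] = 23
r[4] = 30  (first piece 1, then r[3]=23)
r[5] = 37  (first piece 1, then r[4]=30)
r[6] = 46  (first piece 3, then r[3]=23)
One optimal cutting: 3 + 3 → 46.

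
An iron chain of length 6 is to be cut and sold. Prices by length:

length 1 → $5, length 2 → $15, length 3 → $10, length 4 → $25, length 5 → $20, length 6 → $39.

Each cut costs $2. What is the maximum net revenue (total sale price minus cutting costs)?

41

Consider every possible first cut. v[k] is the best of p[i]+v[k−i] over all sellable i≤k, charging 2 whenever i<k.
v[1] = 5
v[2] = 15
v[3] = 18  (first piece 1, then v[2]=15)
v[4] = 28  (first piece 2, then v[2]=15)
v[5] = 31  (first piece 1, then v[4]=28)
v[6] = 41  (first piece 2, then v[4]=28)
One optimal plan: pieces 2 + 2 + 2 (2 cuts) → $45 − $4 = $41.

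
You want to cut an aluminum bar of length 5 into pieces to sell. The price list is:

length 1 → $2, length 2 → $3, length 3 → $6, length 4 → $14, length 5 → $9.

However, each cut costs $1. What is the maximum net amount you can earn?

15

Let v[k] be the best obtainable value from length k. For each k, try every first piece i and keep the best of price[i] + v[k−i] minus the 1 cut fee when i<k.
v[1] = 2
v[2] = max(2+2-1, 3+0) = 3
v[3] = max(2+3-1, 3+2-1, 6+0) = 6
v[4] = max(2+6-1, 3+3-1, 6+2-1, 14+0) = 14
v[5] = max(2+14-1, 3+6-1, 6+3-1, 14+2-1, 9+0) = 15
One optimal plan: pieces 4 + 1 (1 cut) → $16 − $1 = $15.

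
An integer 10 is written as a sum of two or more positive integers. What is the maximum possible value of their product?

36

Fill prod[k] for k=2..10: at each k try every first piece i and multiply by the better of (k−i) uncut or prod[k−i].
Small cases: prod[2]=1, prod[3]=2, prod[4]=4, prod[5]=6.
prod[6] = 3·max(3,2) = 3·3 = 9
prod[7] = 2·max(5,6) = 2·6 = 12
prod[8] = 2·max(6,9) = 2·9 = 18
prod[9] = 3·max(6,9) = 3·9 = 27
prod[10] = 2·max(8,18) = 2·18 = 36
One optimal split: 3 + 3 + 2 + 2; product 3·3·2·2 = 36.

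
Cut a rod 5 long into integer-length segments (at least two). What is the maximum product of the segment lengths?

6

Fill prod[k] for k=2..5: at each k try every first piece i and multiply by the better of (k−i) uncut or prod[k−i].
prod[2] = 1*max(1,0) = 1*1 = 1
prod[3] = max(1*2, 2*1) = 2
prod[4] = max(1*3, 2*2, 3*1) = 4
prod[5] = max(1*4, 2*3, 3*2, 4*1) = 6
One optimal split: 3 + 2; product 3*2 = 6.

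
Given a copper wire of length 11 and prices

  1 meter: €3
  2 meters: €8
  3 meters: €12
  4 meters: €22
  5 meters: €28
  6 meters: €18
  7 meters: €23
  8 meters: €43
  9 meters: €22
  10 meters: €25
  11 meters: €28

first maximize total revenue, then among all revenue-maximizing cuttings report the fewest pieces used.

3

Consider every possible first cut. r[k] is the best of p[i]+r[k−i] over all sellable i≤k.
r[1] = 3
r[2] = max(3+3, 8+0) = 8
r[3] = max(3+8, 8+3, 12+0) = 12
r[4] = max(3+12, 8+8, 12+3, 22+0) = 22
r[5] = max(3+22, 8+12, 12+8, 22+3, 28+0) = 28
r[6] = max(3+28, 8+22, 12+12, 22+8, 28+3, 18+0) = 31
r[7] = max(3+31, 8+28, 12+22, …, 18+3, 23+0) = 36
r[8] = max(3+36, 8+31, 12+28, …, 23+3, 43+0) = 44
r[9] = max(3+44, 8+36, 12+31, …, 43+3, 22+0) = 50
r[10] = max(3+50, 8+44, 12+36, …, 22+3, 25+0) = 56
r[11] = max(3+56, 8+50, 12+44, …, 25+3, 28+0) = 59
Maximum revenue is €59.
Now minimize piece count subject to staying optimal: for each k, pieces[k] = 1 + min over i with p[i]+r[k−i]=r[k] of pieces[k−i].
pieces[8] = 2
pieces[9] = 2
pieces[10] = 2
pieces[11] = 3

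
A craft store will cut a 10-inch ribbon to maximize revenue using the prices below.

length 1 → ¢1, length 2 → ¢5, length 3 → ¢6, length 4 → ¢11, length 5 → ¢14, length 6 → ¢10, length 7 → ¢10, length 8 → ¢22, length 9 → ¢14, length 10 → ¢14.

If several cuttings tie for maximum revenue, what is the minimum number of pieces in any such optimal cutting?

Build r[k] bottom-up: r[k] = max over allowed piece i of (p[i] + r[k−i]).
r[1] = 1
r[2] = max(1+1, 5+0) = 5
r[3] = max(1+5, 5+1, 6+0) = 6
r[4] = max(1+6, 5+5, 6+1, 11+0) = 11
r[5] = max(1+11, 5+6, 6+5, 11+1, 14+0) = 14
r[6] = max(1+14, 5+11, 6+6, 11+5, 14+1, 10+0) = 16
r[7] = max(1+16, 5+14, 6+11, …, 10+1, 10+0) = 19
r[8] = max(1+19, 5+16, 6+14, …, 10+1, 22+0) = 22
r[9] = max(1+22, 5+19, 6+16, …, 22+1, 14+0) = 25
r[10] = max(1+25, 5+22, 6+19, …, 14+1, 14+0) = 28
Maximum revenue is ¢28.
Now minimize piece count subject to staying optimal: for each k, pieces[k] = 1 + min over i with p[i]+r[k−i]=r[k] of pieces[k−i].
pieces[7] = 2
pieces[8] = 1
pieces[9] = 2
pieces[10] = 2

2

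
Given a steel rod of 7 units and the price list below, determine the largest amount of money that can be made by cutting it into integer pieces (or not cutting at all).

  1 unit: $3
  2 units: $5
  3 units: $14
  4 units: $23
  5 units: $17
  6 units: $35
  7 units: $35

38

Consider every possible first cut. r[k] is the best of p[i]+r[k−i] over all sellable i≤k.
r[1] = 3
r[2] = 6  (first piece 1, then r[1]=3)
r[3] = 14
r[4] = 23
r[5] = 26  (first piece 1, then r[4]=23)
r[6] = 35
r[7] = 38  (first piece 1, then r[6]=35)
One optimal cutting: 6 + 1 → $35 + $3 = $38.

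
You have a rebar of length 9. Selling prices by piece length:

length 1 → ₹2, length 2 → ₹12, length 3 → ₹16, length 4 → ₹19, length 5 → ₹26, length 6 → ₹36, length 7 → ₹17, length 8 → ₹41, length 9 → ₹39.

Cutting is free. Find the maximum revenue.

Consider every possible first cut. R[k] is the best of p[i]+R[k−i] over all sellable i≤k.
R[1] = 2
R[2] = max(2+2, 12+0) = 12
R[3] = max(2+12, 12+2, 16+0) = 16
R[4] = max(2+16, 12+12, 16+2, 19+0) = 24
R[5] = max(2+24, 12+16, 16+12, 19+2, 26+0) = 28
R[6] = max(2+28, 12+24, 16+16, 19+12, 26+2, 36+0) = 36
R[7] = max(2+36, 12+28, 16+24, …, 36+2, 17+0) = 40
R[8] = max(2+40, 12+36, 16+28, …, 17+2, 41+0) = 48
R[9] = max(2+48, 12+40, 16+36, …, 41+2, 39+0) = 52
One optimal cutting: 3 + 2 + 2 + 2 → ₹16 + ₹12 + ₹12 + ₹12 = ₹52.

52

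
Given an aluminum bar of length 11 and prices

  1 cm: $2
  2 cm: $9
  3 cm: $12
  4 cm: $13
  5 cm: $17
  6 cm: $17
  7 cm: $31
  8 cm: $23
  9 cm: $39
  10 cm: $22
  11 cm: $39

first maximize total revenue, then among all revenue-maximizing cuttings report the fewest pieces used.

Build r[k] bottom-up: r[k] = max over allowed piece i of (p[i] + r[k−i]).
r[1] = 2
r[2] = 9
r[3] = 12
r[4] = 18  (first piece 2, then r[2]=9)
r[5] = 21  (first piece 2, then r[3]=12)
r[6] = 27  (first piece 2, then r[4]=18)
r[7] = 31
r[8] = 36  (first piece 2, then r[6]=27)
r[9] = 40  (first piece 2, then r[7]=31)
r[10] = 45  (first piece 2, then r[8]=36)
r[11] = 49  (first piece 2, then r[9]=40)
Maximum revenue is $49.
Now minimize piece count subject to staying optimal: for each k, pieces[k] = 1 + min over i with p[i]+r[k−i]=r[k] of pieces[k−i].
pieces[8] = 4
pieces[9] = 2
pieces[10] = 5
pieces[11] = 3

3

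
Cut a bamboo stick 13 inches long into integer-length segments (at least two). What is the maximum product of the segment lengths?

Define prod[k] = max over 1≤i<k of i · max(k−i, prod[k−i]); the inner max lets the remainder stay uncut if that's better.
prod[2] = 1·max(1,0) = 1·1 = 1
prod[3] = 1·max(2,1) = 1·2 = 2
prod[4] = 2·max(2,1) = 2·2 = 4
prod[5] = 2·max(3,2) = 2·3 = 6
prod[6] = 3·max(3,2) = 3·3 = 9
prod[7] = 2·max(5,6) = 2·6 = 12
prod[8] = 2·max(6,9) = 2·9 = 18
prod[9] = 3·max(6,9) = 3·9 = 27
prod[10] = 2·max(8,18) = 2·18 = 36
prod[11] = 2·max(9,27) = 2·27 = 54
prod[12] = 3·max(9,27) = 3·27 = 81
prod[13] = 2·max(11,54) = 2·54 = 108
One optimal split: 3 + 3 + 3 + 2 + 2; product 3·3·3·2·2 = 108.

108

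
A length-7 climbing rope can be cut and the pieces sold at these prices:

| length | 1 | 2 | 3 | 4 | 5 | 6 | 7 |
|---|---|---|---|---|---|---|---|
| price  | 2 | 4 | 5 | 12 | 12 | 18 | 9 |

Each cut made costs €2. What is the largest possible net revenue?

18

Let net[k] be the best obtainable value from length k. For each k, try every first piece i and keep the best of price[i] + net[k−i] minus the 2 cut fee when i<k.
net[1] = 2
net[2] = 4
net[3] = 5
net[4] = 12
net[5] = 12  (first piece 1, then net[4]=12)
net[6] = 18
net[7] = 18  (first piece 1, then net[6]=18)
One optimal plan: pieces 6 + 1 (1 cut) → €20 − €2 = €18.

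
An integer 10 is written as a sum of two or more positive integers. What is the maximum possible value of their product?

Fill P[k] for k=2..10: at each k try every first piece i and multiply by the better of (k−i) uncut or P[k−i].
P[2] = 1*max(1,0) = 1*1 = 1
P[3] = max(1*2, 2*1) = 2
P[4] = max(1*3, 2*2, 3*1) = 4
P[5] = max(1*4, 2*3, 3*2, 4*1) = 6
P[6] = max(1*6, 2*4, 3*3, 4*2, 5*1) = 9
P[7] = max(1*9, 2*6, 3*4, 4*3, 5*2, 6*1) = 12
P[8] = max(1*12, 2*9, 3*6, …, 6*2, 7*1) = 18
P[9] = max(1*18, 2*12, 3*9, …, 7*2, 8*1) = 27
P[10] = max(1*27, 2*18, 3*12, …, 8*2, 9*1) = 36
One optimal split: 3 + 3 + 2 + 2; product 3*3*2*2 = 36.

36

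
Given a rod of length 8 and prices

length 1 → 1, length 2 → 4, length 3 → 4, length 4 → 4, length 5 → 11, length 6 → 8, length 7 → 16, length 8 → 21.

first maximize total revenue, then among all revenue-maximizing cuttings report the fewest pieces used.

1

Build r[k] bottom-up: r[k] = max over allowed piece i of (p[i] + r[k−i]).
r[1] = 1
r[2] = max(1+1, 4+0) = 4
r[3] = max(1+4, 4+1, 4+0) = 5
r[4] = max(1+5, 4+4, 4+1, 4+0) = 8
r[5] = max(1+8, 4+5, 4+4, 4+1, 11+0) = 11
r[6] = max(1+11, 4+8, 4+5, 4+4, 11+1, 8+0) = 12
r[7] = max(1+12, 4+11, 4+8, …, 8+1, 16+0) = 16
r[8] = max(1+16, 4+12, 4+11, …, 16+1, 21+0) = 21
Maximum revenue is 21.
Now minimize piece count subject to staying optimal: for each k, pieces[k] = 1 + min over i with p[i]+r[k−i]=r[k] of pieces[k−i].
pieces[5] = 1
pieces[6] = 2
pieces[7] = 1
pieces[8] = 1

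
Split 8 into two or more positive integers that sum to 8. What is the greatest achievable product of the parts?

Let m[k] be the best product for length k (with at least one cut). For each first piece i, the rest contributes max(k−i, m[k−i]).
m[2] = 1*max(1,0) = 1*1 = 1
m[3] = 1*max(2,1) = 1*2 = 2
m[4] = 2*max(2,1) = 2*2 = 4
m[5] = 2*max(3,2) = 2*3 = 6
m[6] = 3*max(3,2) = 3*3 = 9
m[7] = 2*max(5,6) = 2*6 = 12
m[8] = 2*max(6,9) = 2*9 = 18
One optimal split: 3 + 3 + 2; product 3*3*2 = 18.

18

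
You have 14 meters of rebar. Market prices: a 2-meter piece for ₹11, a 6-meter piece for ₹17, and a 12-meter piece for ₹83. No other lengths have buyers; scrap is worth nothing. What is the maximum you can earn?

94

Consider every possible first cut. best[k] is the best of p[i]+best[k−i] over all sellable i≤k.
best[1] = 0
best[2] = 11
best[3] = 11
best[4] = 22  (first piece 2, then best[2]=11)
best[5] = 22
best[6] = max(11+22, 17+0) = 33
best[7] = max(11+22, 17+0) = 33
best[8] = max(11+33, 17+11) = 44
best[9] = max(11+33, 17+11) = 44
best[10] = max(11+44, 17+22) = 55
best[11] = max(11+44, 17+22) = 55
best[12] = max(11+55, 17+33, 83+0) = 83
best[13] = max(11+55, 17+33, 83+0) = 83
best[14] = max(11+83, 17+44, 83+11) = 94
One optimal cutting: 12 + 2 → ₹94.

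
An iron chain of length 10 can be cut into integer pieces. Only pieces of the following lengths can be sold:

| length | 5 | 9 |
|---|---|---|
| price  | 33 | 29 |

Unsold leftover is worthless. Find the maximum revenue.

Build best[k] bottom-up: best[k] = max over allowed piece i of (p[i] + best[k−i]).
best[1] = 0
best[2] = 0
best[3] = 0
best[4] = 0
best[5] = 33
best[6] = 33
best[7] = 33
best[8] = 33
best[9] = 33
best[10] = 66  (first piece 5, then best[5]=33)
One optimal cutting: 5 + 5 → $66.

66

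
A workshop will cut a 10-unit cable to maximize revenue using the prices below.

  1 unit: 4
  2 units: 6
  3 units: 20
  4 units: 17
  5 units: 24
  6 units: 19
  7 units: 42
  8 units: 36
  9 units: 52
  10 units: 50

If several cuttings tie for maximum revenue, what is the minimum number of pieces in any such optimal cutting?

Let r[k] be the best obtainable value from length k. For each k, try every first piece i and keep the best of price[i] + r[k−i].
r[1] = 4
r[2] = 8  (first piece 1, then r[1]=4)
r[3] = 20
r[4] = 24  (first piece 1, then r[3]=20)
r[5] = 28  (first piece 1, then r[4]=24)
r[6] = 40  (first piece 3, then r[3]=20)
r[7] = 44  (first piece 1, then r[6]=40)
r[8] = 48  (first piece 1, then r[7]=44)
r[9] = 60  (first piece 3, then r[6]=40)
r[10] = 64  (first piece 1, then r[9]=60)
Maximum revenue is 64.
Now minimize piece count subject to staying optimal: for each k, pieces[k] = 1 + min over i with p[i]+r[k−i]=r[k] of pieces[k−i].
pieces[7] = 3
pieces[8] = 4
pieces[9] = 3
pieces[10] = 4

4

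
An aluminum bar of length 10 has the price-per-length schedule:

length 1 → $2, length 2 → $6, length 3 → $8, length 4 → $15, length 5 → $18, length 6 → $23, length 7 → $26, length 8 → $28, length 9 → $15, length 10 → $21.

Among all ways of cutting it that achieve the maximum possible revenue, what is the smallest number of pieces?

2

Let r[k] be the best obtainable value from length k. For each k, try every first piece i and keep the best of price[i] + r[k−i].
r[1] = 2
r[2] = max(2+2, 6+0) = 6
r[3] = max(2+6, 6+2, 8+0) = 8
r[4] = max(2+8, 6+6, 8+2, 15+0) = 15
r[5] = max(2+15, 6+8, 8+6, 15+2, 18+0) = 18
r[6] = max(2+18, 6+15, 8+8, 15+6, 18+2, 23+0) = 23
r[7] = max(2+23, 6+18, 8+15, …, 23+2, 26+0) = 26
r[8] = max(2+26, 6+23, 8+18, …, 26+2, 28+0) = 30
r[9] = max(2+30, 6+26, 8+23, …, 28+2, 15+0) = 33
r[10] = max(2+33, 6+30, 8+26, …, 15+2, 21+0) = 38
Maximum revenue is $38.
Now minimize piece count subject to staying optimal: for each k, pieces[k] = 1 + min over i with p[i]+r[k−i]=r[k] of pieces[k−i].
pieces[7] = 1
pieces[8] = 2
pieces[9] = 2
pieces[10] = 2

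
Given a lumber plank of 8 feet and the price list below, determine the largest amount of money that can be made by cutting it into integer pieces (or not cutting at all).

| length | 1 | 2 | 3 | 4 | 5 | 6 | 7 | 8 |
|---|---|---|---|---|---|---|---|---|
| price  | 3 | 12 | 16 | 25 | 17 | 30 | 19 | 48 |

50

Consider every possible first cut. R[k] is the best of p[i]+R[k−i] over all sellable i≤k.
R[1] = 3
R[2] = 12
R[3] = 16
R[4] = 25
R[5] = 28  (first piece 1, then R[4]=25)
R[6] = 37  (first piece 2, then R[4]=25)
R[7] = 41  (first piece 3, then R[4]=25)
R[8] = 50  (first piece 4, then R[4]=25)
One optimal cutting: 4 + 4 → $25 + $25 = $50.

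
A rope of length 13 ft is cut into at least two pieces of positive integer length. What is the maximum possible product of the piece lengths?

108

Define m[k] = max over 1≤i<k of i · max(k−i, m[k−i]); the inner max lets the remainder stay uncut if that's better.
m[2] = 1*max(1,0) = 1*1 = 1
m[3] = 1*max(2,1) = 1*2 = 2
m[4] = 2*max(2,1) = 2*2 = 4
m[5] = 2*max(3,2) = 2*3 = 6
m[6] = 3*max(3,2) = 3*3 = 9
m[7] = 2*max(5,6) = 2*6 = 12
m[8] = 2*max(6,9) = 2*9 = 18
m[9] = 3*max(6,9) = 3*9 = 27
m[10] = 2*max(8,18) = 2*18 = 36
m[11] = 2*max(9,27) = 2*27 = 54
m[12] = 3*max(9,27) = 3*27 = 81
m[13] = 2*max(11,54) = 2*54 = 108
One optimal split: 3 + 3 + 3 + 2 + 2; product 3*3*3*2*2 = 108.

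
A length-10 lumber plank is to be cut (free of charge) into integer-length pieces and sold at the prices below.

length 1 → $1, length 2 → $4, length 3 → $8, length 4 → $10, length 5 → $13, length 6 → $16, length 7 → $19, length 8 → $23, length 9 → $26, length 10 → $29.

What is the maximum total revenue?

Consider every possible first cut. best[k] is the best of p[i]+best[k−i] over all sellable i≤k.
best[1] = 1
best[2] = max(1+1, 4+0) = 4
best[3] = max(1+4, 4+1, 8+0) = 8
best[4] = max(1+8, 4+4, 8+1, 10+0) = 10
best[5] = max(1+10, 4+8, 8+4, 10+1, 13+0) = 13
best[6] = max(1+13, 4+10, 8+8, 10+4, 13+1, 16+0) = 16
best[7] = max(1+16, 4+13, 8+10, …, 16+1, 19+0) = 19
best[8] = max(1+19, 4+16, 8+13, …, 19+1, 23+0) = 23
best[9] = max(1+23, 4+19, 8+16, …, 23+1, 26+0) = 26
best[10] = max(1+26, 4+23, 8+19, …, 26+1, 29+0) = 29
Best is to sell the whole 10-foot piece uncut for $29.

29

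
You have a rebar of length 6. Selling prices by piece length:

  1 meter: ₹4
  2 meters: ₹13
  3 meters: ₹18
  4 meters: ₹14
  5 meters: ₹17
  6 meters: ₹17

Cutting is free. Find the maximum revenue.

Let r[k] be the best obtainable value from length k. For each k, try every first piece i and keep the best of price[i] + r[k−i].
r[1] = 4
r[2] = max(4+4, 13+0) = 13
r[3] = max(4+13, 13+4, 18+0) = 18
r[4] = max(4+18, 13+13, 18+4, 14+0) = 26
r[5] = max(4+26, 13+18, 18+13, 14+4, 17+0) = 31
r[6] = max(4+31, 13+26, 18+18, 14+13, 17+4, 17+0) = 39
One optimal cutting: 2 + 2 + 2 → ₹13 + ₹13 + ₹13 = ₹39.

39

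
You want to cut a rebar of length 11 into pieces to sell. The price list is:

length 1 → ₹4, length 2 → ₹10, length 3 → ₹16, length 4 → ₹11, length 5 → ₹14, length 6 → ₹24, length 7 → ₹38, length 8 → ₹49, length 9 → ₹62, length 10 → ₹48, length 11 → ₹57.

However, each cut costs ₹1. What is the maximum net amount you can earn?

Consider every possible first cut. v[k] is the best of p[i]+v[k−i] over all sellable i≤k, charging 1 whenever i<k.
v[1] = 4
v[2] = 10
v[3] = 16
v[4] = 19  (first piece 1, then v[3]=16)
v[5] = 25  (first piece 2, then v[3]=16)
v[6] = 31  (first piece 3, then v[3]=16)
v[7] = 38
v[8] = 49
v[9] = 62
v[10] = 65  (first piece 1, then v[9]=62)
v[11] = 71  (first piece 2, then v[9]=62)
One optimal plan: pieces 9 + 2 (1 cut) → ₹72 − ₹1 = ₹71.

71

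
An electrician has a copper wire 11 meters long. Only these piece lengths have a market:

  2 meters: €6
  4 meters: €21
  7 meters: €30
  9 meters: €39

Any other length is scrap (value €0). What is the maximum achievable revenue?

Build f[k] bottom-up: f[k] = max over allowed piece i of (p[i] + f[k−i]).
f[1] = 0
f[2] = 6
f[3] = 6
f[4] = max(6+6, 21+0) = 21
f[5] = max(6+6, 21+0) = 21
f[6] = max(6+21, 21+6) = 27
f[7] = max(6+21, 21+6, 30+0) = 30
f[8] = max(6+27, 21+21, 30+0) = 42
f[9] = max(6+30, 21+21, 30+6, 39+0) = 42
f[10] = max(6+42, 21+27, 30+6, 39+0) = 48
f[11] = max(6+42, 21+30, 30+21, 39+6) = 51
One optimal cutting: 7 + 4 → €51.

51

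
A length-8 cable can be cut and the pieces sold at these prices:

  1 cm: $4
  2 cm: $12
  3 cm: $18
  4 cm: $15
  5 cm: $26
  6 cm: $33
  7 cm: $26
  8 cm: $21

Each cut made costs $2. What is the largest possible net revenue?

Let v[k] be the best obtainable value from length k. For each k, try every first piece i and keep the best of price[i] + v[k−i] minus the 2 cut fee when i<k.
v[1] = 4
v[2] = 12
v[3] = 18
v[4] = 22  (first piece 2, then v[2]=12)
v[5] = 28  (first piece 2, then v[3]=18)
v[6] = 34  (first piece 3, then v[3]=18)
v[7] = 38  (first piece 2, then v[5]=28)
v[8] = 44  (first piece 2, then v[6]=34)
One optimal plan: pieces 3 + 3 + 2 (2 cuts) → $48 − $4 = $44.

44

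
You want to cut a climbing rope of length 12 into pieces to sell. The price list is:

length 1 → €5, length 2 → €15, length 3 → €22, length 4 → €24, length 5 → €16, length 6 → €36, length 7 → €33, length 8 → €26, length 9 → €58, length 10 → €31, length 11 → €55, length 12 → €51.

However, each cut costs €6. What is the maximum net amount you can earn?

Let net[k] be the best obtainable value from length k. For each k, try every first piece i and keep the best of price[i] + net[k−i] minus the 6 cut fee when i<k.
net[1] = 5
net[2] = max(5+5-6, 15+0) = 15
net[3] = max(5+15-6, 15+5-6, 22+0) = 22
net[4] = max(5+22-6, 15+15-6, 22+5-6, 24+0) = 24
net[5] = max(5+24-6, 15+22-6, 22+15-6, 24+5-6, 16+0) = 31
net[6] = max(5+31-6, 15+24-6, 22+22-6, 24+15-6, 16+5-6, 36+0) = 38
net[7] = max(5+38-6, 15+31-6, 22+24-6, …, 36+5-6, 33+0) = 40
net[8] = max(5+40-6, 15+38-6, 22+31-6, …, 33+5-6, 26+0) = 47
net[9] = max(5+47-6, 15+40-6, 22+38-6, …, 26+5-6, 58+0) = 58
net[10] = max(5+58-6, 15+47-6, 22+40-6, …, 58+5-6, 31+0) = 57
net[11] = max(5+57-6, 15+58-6, 22+47-6, …, 31+5-6, 55+0) = 67
net[12] = max(5+67-6, 15+57-6, 22+58-6, …, 55+5-6, 51+0) = 74
One optimal plan: pieces 9 + 3 (1 cut) → €80 − €6 = €74.

74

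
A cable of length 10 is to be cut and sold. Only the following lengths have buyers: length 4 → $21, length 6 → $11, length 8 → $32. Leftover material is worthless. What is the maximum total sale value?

Consider every possible first cut. best[k] is the best of p[i]+best[k−i] over all sellable i≤k.
best[1] = 0
best[2] = 0
best[3] = 0
best[4] = 21
best[5] = 21
best[6] = 21
best[7] = 21
best[8] = 42  (first piece 4, then best[4]=21)
best[9] = 42
best[10] = 42
One optimal cutting: pieces 4 + 4 with 2 cm of scrap → $42.

42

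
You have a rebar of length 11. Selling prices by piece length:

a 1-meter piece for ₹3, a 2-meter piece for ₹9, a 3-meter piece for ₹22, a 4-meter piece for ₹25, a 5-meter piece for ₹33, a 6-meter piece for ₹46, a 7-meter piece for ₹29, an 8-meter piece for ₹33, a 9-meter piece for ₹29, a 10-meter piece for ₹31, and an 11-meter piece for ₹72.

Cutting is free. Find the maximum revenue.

Build v[k] bottom-up: v[k] = max over allowed piece i of (p[i] + v[k−i]).
v[1] = 3
v[2] = max(3+3, 9+0) = 9
v[3] = max(3+9, 9+3, 22+0) = 22
v[4] = max(3+22, 9+9, 22+3, 25+0) = 25
v[5] = max(3+25, 9+22, 22+9, 25+3, 33+0) = 33
v[6] = max(3+33, 9+25, 22+22, 25+9, 33+3, 46+0) = 46
v[7] = max(3+46, 9+33, 22+25, …, 46+3, 29+0) = 49
v[8] = max(3+49, 9+46, 22+33, …, 29+3, 33+0) = 55
v[9] = max(3+55, 9+49, 22+46, …, 33+3, 29+0) = 68
v[10] = max(3+68, 9+55, 22+49, …, 29+3, 31+0) = 71
v[11] = max(3+71, 9+68, 22+55, …, 31+3, 72+0) = 79
One optimal cutting: 6 + 5 → ₹46 + ₹33 = ₹79.

79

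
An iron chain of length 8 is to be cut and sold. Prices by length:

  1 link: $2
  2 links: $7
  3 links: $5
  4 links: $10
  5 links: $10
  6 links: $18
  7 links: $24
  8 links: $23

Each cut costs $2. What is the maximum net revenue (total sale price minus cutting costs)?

Build v[k] bottom-up: v[k] = max over allowed piece i of (p[i] + v[k−i]) − 2 per cut.
v[1] = 2
v[2] = 7
v[3] = 7  (first piece 1, then v[2]=7)
v[4] = 12  (first piece 2, then v[2]=7)
v[5] = 12  (first piece 1, then v[4]=12)
v[6] = 18
v[7] = 24
v[8] = 24  (first piece 1, then v[7]=24)
One optimal plan: pieces 7 + 1 (1 cut) → $26 − $2 = $24.

24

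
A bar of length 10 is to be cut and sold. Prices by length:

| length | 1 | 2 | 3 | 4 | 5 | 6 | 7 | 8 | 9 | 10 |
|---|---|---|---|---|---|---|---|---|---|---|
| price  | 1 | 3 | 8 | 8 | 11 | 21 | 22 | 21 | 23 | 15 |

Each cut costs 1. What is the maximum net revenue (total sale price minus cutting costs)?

29

Let net[k] be the best obtainable value from length k. For each k, try every first piece i and keep the best of price[i] + net[k−i] minus the 1 cut fee when i<k.
net[1] = 1
net[2] = max(1+1-1, 3+0) = 3
net[3] = max(1+3-1, 3+1-1, 8+0) = 8
net[4] = max(1+8-1, 3+3-1, 8+1-1, 8+0) = 8
net[5] = max(1+8-1, 3+8-1, 8+3-1, 8+1-1, 11+0) = 11
net[6] = max(1+11-1, 3+8-1, 8+8-1, 8+3-1, 11+1-1, 21+0) = 21
net[7] = max(1+21-1, 3+11-1, 8+8-1, …, 21+1-1, 22+0) = 22
net[8] = max(1+22-1, 3+21-1, 8+11-1, …, 22+1-1, 21+0) = 23
net[9] = max(1+23-1, 3+22-1, 8+21-1, …, 21+1-1, 23+0) = 28
net[10] = max(1+28-1, 3+23-1, 8+22-1, …, 23+1-1, 15+0) = 29
One optimal plan: pieces 7 + 3 (1 cut) → 30 − 1 = 29.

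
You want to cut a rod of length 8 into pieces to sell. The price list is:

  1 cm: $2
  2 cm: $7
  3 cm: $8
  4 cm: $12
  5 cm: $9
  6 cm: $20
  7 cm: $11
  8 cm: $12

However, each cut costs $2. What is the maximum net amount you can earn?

Let v[k] be the best obtainable value from length k. For each k, try every first piece i and keep the best of price[i] + v[k−i] minus the 2 cut fee when i<k.
v[1] = 2
v[2] = max(2+2-2, 7+0) = 7
v[3] = max(2+7-2, 7+2-2, 8+0) = 8
v[4] = max(2+8-2, 7+7-2, 8+2-2, 12+0) = 12
v[5] = max(2+12-2, 7+8-2, 8+7-2, 12+2-2, 9+0) = 13
v[6] = max(2+13-2, 7+12-2, 8+8-2, 12+7-2, 9+2-2, 20+0) = 20
v[7] = max(2+20-2, 7+13-2, 8+12-2, …, 20+2-2, 11+0) = 20
v[8] = max(2+20-2, 7+20-2, 8+13-2, …, 11+2-2, 12+0) = 25
One optimal plan: pieces 6 + 2 (1 cut) → $27 − $2 = $25.

25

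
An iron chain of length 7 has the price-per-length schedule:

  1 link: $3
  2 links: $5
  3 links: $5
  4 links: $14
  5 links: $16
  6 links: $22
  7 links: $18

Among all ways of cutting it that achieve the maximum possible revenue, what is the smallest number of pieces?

Consider every possible first cut. r[k] is the best of p[i]+r[k−i] over all sellable i≤k.
r[1] = 3
r[2] = max(3+3, 5+0) = 6
r[3] = max(3+6, 5+3, 5+0) = 9
r[4] = max(3+9, 5+6, 5+3, 14+0) = 14
r[5] = max(3+14, 5+9, 5+6, 14+3, 16+0) = 17
r[6] = max(3+17, 5+14, 5+9, 14+6, 16+3, 22+0) = 22
r[7] = max(3+22, 5+17, 5+14, …, 22+3, 18+0) = 25
Maximum revenue is $25.
Now minimize piece count subject to staying optimal: for each k, pieces[k] = 1 + min over i with p[i]+r[k−i]=r[k] of pieces[k−i].
pieces[4] = 1
pieces[5] = 2
pieces[6] = 1
pieces[7] = 2

2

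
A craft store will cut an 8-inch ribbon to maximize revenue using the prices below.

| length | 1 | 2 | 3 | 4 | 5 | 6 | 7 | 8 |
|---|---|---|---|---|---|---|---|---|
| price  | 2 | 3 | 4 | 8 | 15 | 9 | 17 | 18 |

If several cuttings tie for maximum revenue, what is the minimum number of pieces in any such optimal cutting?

4

Build r[k] bottom-up: r[k] = max over allowed piece i of (p[i] + r[k−i]).
r[1] = 2
r[2] = 4  (first piece 1, then r[1]=2)
r[3] = 6  (first piece 1, then r[2]=4)
r[4] = 8  (first piece 1, then r[3]=6)
r[5] = 15
r[6] = 17  (first piece 1, then r[5]=15)
r[7] = 19  (first piece 1, then r[6]=17)
r[8] = 21  (first piece 1, then r[7]=19)
Maximum revenue is ¢21.
Now minimize piece count subject to staying optimal: for each k, pieces[k] = 1 + min over i with p[i]+r[k−i]=r[k] of pieces[k−i].
pieces[5] = 1
pieces[6] = 2
pieces[7] = 3
pieces[8] = 4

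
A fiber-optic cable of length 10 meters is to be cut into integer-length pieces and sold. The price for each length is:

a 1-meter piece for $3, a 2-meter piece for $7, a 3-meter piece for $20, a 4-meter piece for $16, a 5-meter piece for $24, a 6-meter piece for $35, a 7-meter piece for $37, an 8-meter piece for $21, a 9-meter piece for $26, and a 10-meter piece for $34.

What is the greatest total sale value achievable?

Let R[k] be the best obtainable value from length k. For each k, try every first piece i and keep the best of price[i] + R[k−i].
R[1] = 3
R[2] = 7
R[3] = 20
R[4] = 23  (first piece 1, then R[3]=20)
R[5] = 27  (first piece 2, then R[3]=20)
R[6] = 40  (first piece 3, then R[3]=20)
R[7] = 43  (first piece 1, then R[6]=40)
R[8] = 47  (first piece 2, then R[6]=40)
R[9] = 60  (first piece 3, then R[6]=40)
R[10] = 63  (first piece 1, then R[9]=60)
One optimal cutting: 3 + 3 + 3 + 1 → $20 + $20 + $20 + $3 = $63.

63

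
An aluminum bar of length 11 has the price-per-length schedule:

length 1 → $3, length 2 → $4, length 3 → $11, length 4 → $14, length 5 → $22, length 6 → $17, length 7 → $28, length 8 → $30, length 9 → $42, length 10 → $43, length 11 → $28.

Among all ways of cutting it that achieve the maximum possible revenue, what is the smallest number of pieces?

Let r[k] be the best obtainable value from length k. For each k, try every first piece i and keep the best of price[i] + r[k−i].
r[1] = 3
r[2] = max(3+3, 4+0) = 6
r[3] = max(3+6, 4+3, 11+0) = 11
r[4] = max(3+11, 4+6, 11+3, 14+0) = 14
r[5] = max(3+14, 4+11, 11+6, 14+3, 22+0) = 22
r[6] = max(3+22, 4+14, 11+11, 14+6, 22+3, 17+0) = 25
r[7] = max(3+25, 4+22, 11+14, …, 17+3, 28+0) = 28
r[8] = max(3+28, 4+25, 11+22, …, 28+3, 30+0) = 33
r[9] = max(3+33, 4+28, 11+25, …, 30+3, 42+0) = 42
r[10] = max(3+42, 4+33, 11+28, …, 42+3, 43+0) = 45
r[11] = max(3+45, 4+42, 11+33, …, 43+3, 28+0) = 48
Maximum revenue is $48.
Now minimize piece count subject to staying optimal: for each k, pieces[k] = 1 + min over i with p[i]+r[k−i]=r[k] of pieces[k−i].
pieces[8] = 2
pieces[9] = 1
pieces[10] = 2
pieces[11] = 3

3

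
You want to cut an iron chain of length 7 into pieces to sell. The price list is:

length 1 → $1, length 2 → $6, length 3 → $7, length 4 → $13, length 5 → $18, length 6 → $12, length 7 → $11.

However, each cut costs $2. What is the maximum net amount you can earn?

Let v[k] be the best obtainable value from length k. For each k, try every first piece i and keep the best of price[i] + v[k−i] minus the 2 cut fee when i<k.
v[1] = 1
v[2] = 6
v[3] = 7
v[4] = 13
v[5] = 18
v[6] = 17  (first piece 1, then v[5]=18)
v[7] = 22  (first piece 2, then v[5]=18)
One optimal plan: pieces 5 + 2 (1 cut) → $24 − $2 = $22.

22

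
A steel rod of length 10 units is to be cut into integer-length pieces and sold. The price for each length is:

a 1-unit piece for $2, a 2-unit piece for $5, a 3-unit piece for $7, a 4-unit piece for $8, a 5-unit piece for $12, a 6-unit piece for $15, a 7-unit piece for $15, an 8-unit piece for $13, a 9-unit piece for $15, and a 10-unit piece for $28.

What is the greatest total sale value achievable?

Build v[k] bottom-up: v[k] = max over allowed piece i of (p[i] + v[k−i]).
v[1] = 2
v[2] = 5
v[3] = 7  (first piece 1, then v[2]=5)
v[4] = 10  (first piece 2, then v[2]=5)
v[5] = 12  (first piece 1, then v[4]=10)
v[6] = 15  (first piece 2, then v[4]=10)
v[7] = 17  (first piece 1, then v[6]=15)
v[8] = 20  (first piece 2, then v[6]=15)
v[9] = 22  (first piece 1, then v[8]=20)
v[10] = 28
Best is to sell the whole 10-unit piece uncut for $28.

28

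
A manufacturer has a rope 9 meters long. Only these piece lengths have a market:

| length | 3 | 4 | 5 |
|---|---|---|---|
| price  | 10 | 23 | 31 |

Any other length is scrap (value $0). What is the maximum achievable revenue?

54

Build r[k] bottom-up: r[k] = max over allowed piece i of (p[i] + r[k−i]).
r[1] = 0
r[2] = 0
r[3] = 10
r[4] = 23
r[5] = 31
r[6] = 31
r[7] = 33  (first piece 3, then r[4]=23)
r[8] = 46  (first piece 4, then r[4]=23)
r[9] = 54  (first piece 4, then r[5]=31)
One optimal cutting: 5 + 4 → $54.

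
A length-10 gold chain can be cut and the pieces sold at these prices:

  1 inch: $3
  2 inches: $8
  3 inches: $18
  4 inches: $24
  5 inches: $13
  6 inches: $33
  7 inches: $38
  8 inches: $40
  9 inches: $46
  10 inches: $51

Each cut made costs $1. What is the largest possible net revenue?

58

Let v[k] be the best obtainable value from length k. For each k, try every first piece i and keep the best of price[i] + v[k−i] minus the 1 cut fee when i<k.
v[1] = 3
v[2] = 8
v[3] = 18
v[4] = 24
v[5] = 26  (first piece 1, then v[4]=24)
v[6] = 35  (first piece 3, then v[3]=18)
v[7] = 41  (first piece 3, then v[4]=24)
v[8] = 47  (first piece 4, then v[4]=24)
v[9] = 52  (first piece 3, then v[6]=35)
v[10] = 58  (first piece 3, then v[7]=41)
One optimal plan: pieces 4 + 3 + 3 (2 cuts) → $60 − $2 = $58.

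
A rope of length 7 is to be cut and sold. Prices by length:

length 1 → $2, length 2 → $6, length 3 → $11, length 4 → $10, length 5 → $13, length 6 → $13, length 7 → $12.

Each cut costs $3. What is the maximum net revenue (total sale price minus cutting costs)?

Consider every possible first cut. v[k] is the best of p[i]+v[k−i] over all sellable i≤k, charging 3 whenever i<k.
v[1] = 2
v[2] = max(2+2-3, 6+0) = 6
v[3] = max(2+6-3, 6+2-3, 11+0) = 11
v[4] = max(2+11-3, 6+6-3, 11+2-3, 10+0) = 10
v[5] = max(2+10-3, 6+11-3, 11+6-3, 10+2-3, 13+0) = 14
v[6] = max(2+14-3, 6+10-3, 11+11-3, 10+6-3, 13+2-3, 13+0) = 19
v[7] = max(2+19-3, 6+14-3, 11+10-3, …, 13+2-3, 12+0) = 18
One optimal plan: pieces 3 + 3 + 1 (2 cuts) → $24 − $6 = $18.

18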